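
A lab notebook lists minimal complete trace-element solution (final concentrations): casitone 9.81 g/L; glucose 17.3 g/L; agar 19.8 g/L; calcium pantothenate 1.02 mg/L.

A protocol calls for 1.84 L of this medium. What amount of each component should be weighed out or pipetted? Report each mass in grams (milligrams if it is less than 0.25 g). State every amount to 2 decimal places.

Scale factor relative to 1 L: 1.84.
casitone: 9.81 g/L × 1.84 L = 18.05 g
glucose: 17.3 g/L × 1.84 L = 31.83 g
agar: 19.8 g/L × 1.84 L = 36.43 g
calcium pantothenate: 1.02 mg/L × 1.84 L = 1.88 mg

casitone 18.05 g; glucose 31.83 g; agar 36.43 g; calcium pantothenate 1.88 mg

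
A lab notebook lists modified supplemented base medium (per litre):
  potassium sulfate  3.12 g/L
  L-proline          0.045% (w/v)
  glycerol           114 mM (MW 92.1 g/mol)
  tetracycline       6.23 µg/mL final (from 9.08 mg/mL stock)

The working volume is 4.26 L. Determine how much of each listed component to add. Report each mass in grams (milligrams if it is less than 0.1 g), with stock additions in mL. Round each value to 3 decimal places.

potassium sulfate 13.291 g; L-proline 1.917 g; glycerol 44.727 g; tetracycline 2.923 mL

Scale factor relative to 1 L: 4.26.
potassium sulfate: 3.12 g/L × 4.26 L = 13.291 g
L-proline: 0.045% w/v = 0.45 g/L → 0.45 × 4.26 L = 1.917 g
glycerol: 114 mmol/L × 92.1 g/mol × 4.26 L ÷ 1000 = 44.727 g
tetracycline: C1V1 = C2V2 → 6.23 µg/mL × 4260 mL ÷ 9080 µg/mL = 2.923 mL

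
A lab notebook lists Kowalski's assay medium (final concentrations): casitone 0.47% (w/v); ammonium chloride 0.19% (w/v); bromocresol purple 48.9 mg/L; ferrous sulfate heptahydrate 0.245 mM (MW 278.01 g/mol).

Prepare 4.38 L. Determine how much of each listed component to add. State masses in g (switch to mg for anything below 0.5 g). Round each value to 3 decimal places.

casitone 20.586 g; ammonium chloride 8.322 g; bromocresol purple 214.182 mg; ferrous sulfate heptahydrate 298.333 mg

Working volume: 4.38 L.
casitone: 0.47% w/v = 4.7 g/L → 4.7 × 4.38 L = 20.586 g
ammonium chloride: 0.19% w/v = 1.9 g/L → 1.9 × 4.38 L = 8.322 g
bromocresol purple: 48.9 mg/L × 4.38 L = 214.182 mg
ferrous sulfate heptahydrate: 0.245 mmol/L × 278.01 mg/mmol × 4.38 L = 298.333 mg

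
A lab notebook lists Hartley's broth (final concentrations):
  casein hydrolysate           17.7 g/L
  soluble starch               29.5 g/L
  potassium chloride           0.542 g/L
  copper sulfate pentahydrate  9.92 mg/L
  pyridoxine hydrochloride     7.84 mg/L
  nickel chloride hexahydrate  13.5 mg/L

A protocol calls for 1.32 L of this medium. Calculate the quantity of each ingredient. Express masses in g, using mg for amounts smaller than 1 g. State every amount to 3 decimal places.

Working volume: 1.32 L.
casein hydrolysate: 17.7 g/L × 1.32 L = 23.364 g
soluble starch: 29.5 g/L × 1.32 L = 38.940 g
potassium chloride: 0.542 g/L × 1.32 L = 0.71544 g = 715.440 mg
copper sulfate pentahydrate: 9.92 mg/L × 1.32 L = 13.094 mg
pyridoxine hydrochloride: 7.84 mg/L × 1.32 L = 10.349 mg
nickel chloride hexahydrate: 13.5 mg/L × 1.32 L = 17.820 mg

casein hydrolysate 23.364 g; soluble starch 38.940 g; potassium chloride 715.440 mg; copper sulfate pentahydrate 13.094 mg; pyridoxine hydrochloride 10.349 mg; nickel chloride hexahydrate 17.820 mg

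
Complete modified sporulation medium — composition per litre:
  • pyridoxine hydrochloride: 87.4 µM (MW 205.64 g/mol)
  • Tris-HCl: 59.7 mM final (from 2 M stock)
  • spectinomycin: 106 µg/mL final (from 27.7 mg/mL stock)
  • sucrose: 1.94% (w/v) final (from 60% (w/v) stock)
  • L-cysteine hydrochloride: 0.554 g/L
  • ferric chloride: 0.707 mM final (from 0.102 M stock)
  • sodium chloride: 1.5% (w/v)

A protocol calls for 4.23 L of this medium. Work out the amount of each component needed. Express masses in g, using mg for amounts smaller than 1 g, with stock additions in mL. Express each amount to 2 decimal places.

Scale factor relative to 1 L: 4.23.
pyridoxine hydrochloride: 87.4 µmol/L × 205.64 g/mol × 4.23 L ÷ 1000 = 76.03 mg
Tris-HCl: V = C2·V2/C1 = 59.7 mM × 4230 mL ÷ 2000 mM = 126.27 mL
spectinomycin: dilute stock: 106 µg/mL × 4230 mL ÷ 27700 µg/mL = 16.19 mL
sucrose: C1V1 = C2V2 → 1.94% ÷ 60% × 4230 mL = 136.77 mL
L-cysteine hydrochloride: 0.554 g/L × 4.23 L = 2.34 g
ferric chloride: C1V1 = C2V2 → 0.707 mM × 4230 mL ÷ 102 mM = 29.32 mL
sodium chloride: 1.5% w/v = 15 g/L → 15 × 4.23 L = 63.45 g

pyridoxine hydrochloride 76.03 mg; Tris-HCl 126.27 mL; spectinomycin 16.19 mL; sucrose 136.77 mL; L-cysteine hydrochloride 2.34 g; ferric chloride 29.32 mL; sodium chloride 63.45 g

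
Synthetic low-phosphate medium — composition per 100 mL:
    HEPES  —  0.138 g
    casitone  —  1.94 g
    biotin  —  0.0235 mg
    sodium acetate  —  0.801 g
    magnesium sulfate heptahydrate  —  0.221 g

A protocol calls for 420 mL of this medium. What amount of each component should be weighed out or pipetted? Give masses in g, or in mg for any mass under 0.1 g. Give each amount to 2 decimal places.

HEPES 0.58 g; casitone 8.15 g; biotin 0.10 mg; sodium acetate 3.36 g; magnesium sulfate heptahydrate 0.93 g

Scale factor = 420 mL / 100 mL = 4.2.
HEPES: 0.138 g × (420 mL / 100 mL) = 0.58 g
casitone: 1.94 g × (420 mL / 100 mL) = 8.15 g
biotin: 0.0235 mg × (420 mL / 100 mL) = 0.10 mg
sodium acetate: 0.801 g × (420 mL / 100 mL) = 3.36 g
magnesium sulfate heptahydrate: 0.221 g × (420 mL / 100 mL) = 0.93 g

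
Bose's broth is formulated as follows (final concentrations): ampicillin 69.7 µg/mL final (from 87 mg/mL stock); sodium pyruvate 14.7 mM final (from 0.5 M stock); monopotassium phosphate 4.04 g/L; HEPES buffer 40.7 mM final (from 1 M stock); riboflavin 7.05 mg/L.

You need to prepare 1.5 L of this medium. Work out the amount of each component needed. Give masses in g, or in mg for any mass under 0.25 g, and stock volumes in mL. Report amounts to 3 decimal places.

Scale factor relative to 1 L: 1.5.
ampicillin: dilute stock: 69.7 µg/mL × 1500 mL ÷ 87000 µg/mL = 1.202 mL
sodium pyruvate: V = C2·V2/C1 = 14.7 mM × 1500 mL ÷ 500 mM = 44.100 mL
monopotassium phosphate: 4.04 g/L × 1.5 L = 6.060 g
HEPES buffer: C1V1 = C2V2 → 40.7 mM × 1500 mL ÷ 1000 mM = 61.050 mL
riboflavin: 7.05 mg/L × 1.5 L = 10.575 mg

ampicillin 1.202 mL; sodium pyruvate 44.100 mL; monopotassium phosphate 6.060 g; HEPES buffer 61.050 mL; riboflavin 10.575 mg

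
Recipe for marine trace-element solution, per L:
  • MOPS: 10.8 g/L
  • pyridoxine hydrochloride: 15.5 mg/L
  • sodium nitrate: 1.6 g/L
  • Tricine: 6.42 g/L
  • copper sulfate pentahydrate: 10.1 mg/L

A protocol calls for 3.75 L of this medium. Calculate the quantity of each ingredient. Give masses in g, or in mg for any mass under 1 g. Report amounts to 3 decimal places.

MOPS 40.500 g; pyridoxine hydrochloride 58.125 mg; sodium nitrate 6.000 g; Tricine 24.075 g; copper sulfate pentahydrate 37.875 mg

Scale factor relative to 1 L: 3.75.
MOPS: 10.8 g/L × 3.75 L = 40.500 g
pyridoxine hydrochloride: 15.5 mg/L × 3.75 L = 58.125 mg
sodium nitrate: 1.6 g/L × 3.75 L = 6.000 g
Tricine: 6.42 g/L × 3.75 L = 24.075 g
copper sulfate pentahydrate: 10.1 mg/L × 3.75 L = 37.875 mg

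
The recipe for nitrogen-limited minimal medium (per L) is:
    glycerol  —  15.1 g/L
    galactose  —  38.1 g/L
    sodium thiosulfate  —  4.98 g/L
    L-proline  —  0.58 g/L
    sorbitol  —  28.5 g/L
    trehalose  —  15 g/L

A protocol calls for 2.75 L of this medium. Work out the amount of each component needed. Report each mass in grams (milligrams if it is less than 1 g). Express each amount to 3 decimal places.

Working volume: 2.75 L.
glycerol: 15.1 g/L × 2.75 L = 41.525 g
galactose: 38.1 g/L × 2.75 L = 104.775 g
sodium thiosulfate: 4.98 g/L × 2.75 L = 13.695 g
L-proline: 0.58 g/L × 2.75 L = 1.595 g
sorbitol: 28.5 g/L × 2.75 L = 78.375 g
trehalose: 15 g/L × 2.75 L = 41.250 g

glycerol 41.525 g; galactose 104.775 g; sodium thiosulfate 13.695 g; L-proline 1.595 g; sorbitol 78.375 g; trehalose 41.250 g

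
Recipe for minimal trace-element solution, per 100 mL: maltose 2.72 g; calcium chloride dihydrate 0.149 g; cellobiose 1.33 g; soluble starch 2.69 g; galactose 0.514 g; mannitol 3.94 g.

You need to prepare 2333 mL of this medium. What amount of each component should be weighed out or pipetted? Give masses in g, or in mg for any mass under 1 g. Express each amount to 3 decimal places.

Scale factor = 2333 mL / 100 mL = 23.33.
maltose: 2.72 g × (2333 mL / 100 mL) = 63.458 g
calcium chloride dihydrate: 0.149 g × (2333 mL / 100 mL) = 3.476 g
cellobiose: 1.33 g × (2333 mL / 100 mL) = 31.029 g
soluble starch: 2.69 g × (2333 mL / 100 mL) = 62.758 g
galactose: 0.514 g × (2333 mL / 100 mL) = 11.992 g
mannitol: 3.94 g × (2333 mL / 100 mL) = 91.920 g

maltose 63.458 g; calcium chloride dihydrate 3.476 g; cellobiose 31.029 g; soluble starch 62.758 g; galactose 11.992 g; mannitol 91.920 g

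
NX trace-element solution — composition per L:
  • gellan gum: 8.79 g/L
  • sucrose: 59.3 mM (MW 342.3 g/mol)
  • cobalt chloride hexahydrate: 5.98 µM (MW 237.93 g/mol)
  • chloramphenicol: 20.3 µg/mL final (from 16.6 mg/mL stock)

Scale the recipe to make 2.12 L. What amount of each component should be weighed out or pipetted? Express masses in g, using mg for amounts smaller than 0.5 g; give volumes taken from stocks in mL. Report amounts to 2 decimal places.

Scale factor relative to 1 L: 2.12.
gellan gum: 8.79 g/L × 2.12 L = 18.63 g
sucrose: 59.3 mmol/L × 342.3 g/mol × 2.12 L ÷ 1000 = 43.03 g
cobalt chloride hexahydrate: 5.98 µmol/L × 237.93 g/mol × 2.12 L ÷ 1000 = 3.02 mg
chloramphenicol: C1V1 = C2V2 → 20.3 µg/mL × 2120 mL ÷ 16600 µg/mL = 2.59 mL

gellan gum 18.63 g; sucrose 43.03 g; cobalt chloride hexahydrate 3.02 mg; chloramphenicol 2.59 mL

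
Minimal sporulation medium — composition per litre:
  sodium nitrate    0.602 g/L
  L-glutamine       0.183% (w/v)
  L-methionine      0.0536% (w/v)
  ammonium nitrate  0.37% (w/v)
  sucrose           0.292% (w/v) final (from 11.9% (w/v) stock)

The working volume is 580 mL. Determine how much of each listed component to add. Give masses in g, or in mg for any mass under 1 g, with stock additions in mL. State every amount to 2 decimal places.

Target volume = 580 mL = 0.58 L.
sodium nitrate: 0.602 g/L × 0.58 L = 0.34916 g = 349.16 mg
L-glutamine: 0.183% w/v = 1.83 g/L → 1.83 × 0.58 L = 1.06 g
L-methionine: 0.0536% w/v = 0.536 g/L → 0.536 × 0.58 L = 0.31088 g = 310.88 mg
ammonium nitrate: 0.37 g per 100 mL × 580 mL ÷ 100 = 2.15 g
sucrose: C1V1 = C2V2 → 0.292% ÷ 11.9% × 580 mL = 14.23 mL

sodium nitrate 349.16 mg; L-glutamine 1.06 g; L-methionine 310.88 mg; ammonium nitrate 2.15 g; sucrose 14.23 mL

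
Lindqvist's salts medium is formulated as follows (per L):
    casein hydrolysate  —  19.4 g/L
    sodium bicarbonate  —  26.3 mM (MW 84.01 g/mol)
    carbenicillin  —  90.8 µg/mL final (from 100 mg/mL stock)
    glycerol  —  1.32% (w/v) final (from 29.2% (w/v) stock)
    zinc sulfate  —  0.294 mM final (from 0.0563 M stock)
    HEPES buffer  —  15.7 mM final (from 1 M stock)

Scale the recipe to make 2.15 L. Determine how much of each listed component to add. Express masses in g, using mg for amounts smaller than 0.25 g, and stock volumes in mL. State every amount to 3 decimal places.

Scale factor relative to 1 L: 2.15.
casein hydrolysate: 19.4 g/L × 2.15 L = 41.710 g
sodium bicarbonate: 26.3 mmol/L × 84.01 g/mol × 2.15 L ÷ 1000 = 4.750 g
carbenicillin: dilute stock: 90.8 µg/mL × 2150 mL ÷ 100000 µg/mL = 1.952 mL
glycerol: V = C2·V2/C1 = 1.32% ÷ 29.2% × 2150 mL = 97.192 mL
zinc sulfate: dilute stock: 0.294 mM × 2150 mL ÷ 56.3 mM = 11.227 mL
HEPES buffer: C1V1 = C2V2 → 15.7 mM × 2150 mL ÷ 1000 mM = 33.755 mL

casein hydrolysate 41.710 g; sodium bicarbonate 4.750 g; carbenicillin 1.952 mL; glycerol 97.192 mL; zinc sulfate 11.227 mL; HEPES buffer 33.755 mL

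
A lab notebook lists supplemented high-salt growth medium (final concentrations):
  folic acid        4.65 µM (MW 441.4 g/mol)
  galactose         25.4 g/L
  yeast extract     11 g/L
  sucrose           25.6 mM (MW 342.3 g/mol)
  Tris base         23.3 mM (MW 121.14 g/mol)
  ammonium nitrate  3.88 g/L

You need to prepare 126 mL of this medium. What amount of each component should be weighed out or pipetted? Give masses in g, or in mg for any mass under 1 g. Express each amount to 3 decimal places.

Working volume: 126 mL = 0.126 L.
folic acid: 4.65 µmol/L × 441.4 g/mol × 0.126 L ÷ 1000 = 0.259 mg
galactose: 25.4 g/L × 0.126 L = 3.200 g
yeast extract: 11 g/L × 0.126 L = 1.386 g
sucrose: 25.6 mmol/L × 342.3 g/mol × 0.126 L ÷ 1000 = 1.104 g
Tris base: 23.3 mmol/L × 121.14 mg/mmol × 0.126 L = 355.643 mg
ammonium nitrate: 3.88 g/L × 0.126 L = 0.48888 g = 488.880 mg

folic acid 0.259 mg; galactose 3.200 g; yeast extract 1.386 g; sucrose 1.104 g; Tris base 355.643 mg; ammonium nitrate 488.880 mg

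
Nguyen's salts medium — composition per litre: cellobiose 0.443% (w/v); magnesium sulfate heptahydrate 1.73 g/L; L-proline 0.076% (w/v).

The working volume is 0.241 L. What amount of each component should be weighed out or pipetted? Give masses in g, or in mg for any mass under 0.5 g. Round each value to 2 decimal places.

cellobiose 1.07 g; magnesium sulfate heptahydrate 416.93 mg; L-proline 183.16 mg

Working volume: 0.241 L.
cellobiose: 0.443 g per 100 mL × 241 mL ÷ 100 = 1.07 g
magnesium sulfate heptahydrate: 1.73 g/L × 0.241 L = 0.41693 g = 416.93 mg
L-proline: 0.076% w/v = 0.76 g/L → 0.76 × 0.241 L = 0.18316 g = 183.16 mg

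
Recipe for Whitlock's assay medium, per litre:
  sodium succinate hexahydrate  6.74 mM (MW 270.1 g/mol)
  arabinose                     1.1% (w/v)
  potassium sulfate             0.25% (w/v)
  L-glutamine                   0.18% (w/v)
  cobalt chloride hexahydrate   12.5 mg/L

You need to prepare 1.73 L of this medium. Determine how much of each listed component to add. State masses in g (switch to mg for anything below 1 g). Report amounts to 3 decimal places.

Working volume: 1.73 L.
sodium succinate hexahydrate: 6.74 mmol/L × 270.1 g/mol × 1.73 L ÷ 1000 = 3.149 g
arabinose: 1.1% w/v = 11 g/L → 11 × 1.73 L = 19.030 g
potassium sulfate: 0.25 g per 100 mL × 1730 mL ÷ 100 = 4.325 g
L-glutamine: 0.18% w/v = 1.8 g/L → 1.8 × 1.73 L = 3.114 g
cobalt chloride hexahydrate: 12.5 mg/L × 1.73 L = 21.625 mg

sodium succinate hexahydrate 3.149 g; arabinose 19.030 g; potassium sulfate 4.325 g; L-glutamine 3.114 g; cobalt chloride hexahydrate 21.625 mg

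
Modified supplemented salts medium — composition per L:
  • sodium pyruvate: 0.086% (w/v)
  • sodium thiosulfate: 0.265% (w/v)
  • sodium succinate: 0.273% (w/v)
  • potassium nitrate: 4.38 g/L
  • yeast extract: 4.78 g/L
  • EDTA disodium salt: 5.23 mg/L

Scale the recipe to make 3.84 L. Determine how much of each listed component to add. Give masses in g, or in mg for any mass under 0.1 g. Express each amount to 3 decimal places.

Working volume: 3.84 L.
sodium pyruvate: 0.086% w/v = 0.86 g/L → 0.86 × 3.84 L = 3.302 g
sodium thiosulfate: 0.265% w/v = 2.65 g/L → 2.65 × 3.84 L = 10.176 g
sodium succinate: 0.273 g per 100 mL × 3840 mL ÷ 100 = 10.483 g
potassium nitrate: 4.38 g/L × 3.84 L = 16.819 g
yeast extract: 4.78 g/L × 3.84 L = 18.355 g
EDTA disodium salt: 5.23 mg/L × 3.84 L = 20.083 mg

sodium pyruvate 3.302 g; sodium thiosulfate 10.176 g; sodium succinate 10.483 g; potassium nitrate 16.819 g; yeast extract 18.355 g; EDTA disodium salt 20.083 mg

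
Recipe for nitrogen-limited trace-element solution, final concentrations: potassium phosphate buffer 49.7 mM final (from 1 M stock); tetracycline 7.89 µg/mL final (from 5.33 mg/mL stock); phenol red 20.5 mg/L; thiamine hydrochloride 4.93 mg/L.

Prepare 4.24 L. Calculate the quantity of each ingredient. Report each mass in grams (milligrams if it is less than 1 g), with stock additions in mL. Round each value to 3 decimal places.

Scale factor relative to 1 L: 4.24.
potassium phosphate buffer: C1V1 = C2V2 → 49.7 mM × 4240 mL ÷ 1000 mM = 210.728 mL
tetracycline: V = C2·V2/C1 = 7.89 µg/mL × 4240 mL ÷ 5330 µg/mL = 6.276 mL
phenol red: 20.5 mg/L × 4.24 L = 86.920 mg
thiamine hydrochloride: 4.93 mg/L × 4.24 L = 20.903 mg

potassium phosphate buffer 210.728 mL; tetracycline 6.276 mL; phenol red 86.920 mg; thiamine hydrochloride 20.903 mg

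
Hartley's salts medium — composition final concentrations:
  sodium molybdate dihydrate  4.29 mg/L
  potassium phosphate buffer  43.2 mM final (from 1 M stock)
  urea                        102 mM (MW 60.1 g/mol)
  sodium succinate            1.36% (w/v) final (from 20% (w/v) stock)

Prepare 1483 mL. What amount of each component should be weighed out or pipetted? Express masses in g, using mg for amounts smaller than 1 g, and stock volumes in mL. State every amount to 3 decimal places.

Target volume = 1483 mL = 1.483 L.
sodium molybdate dihydrate: 4.29 mg/L × 1.483 L = 6.362 mg
potassium phosphate buffer: V = C2·V2/C1 = 43.2 mM × 1483 mL ÷ 1000 mM = 64.066 mL
urea: 102 mmol/L × 60.1 g/mol × 1.483 L ÷ 1000 = 9.091 g
sodium succinate: V = C2·V2/C1 = 1.36% ÷ 20% × 1483 mL = 100.844 mL

sodium molybdate dihydrate 6.362 mg; potassium phosphate buffer 64.066 mL; urea 9.091 g; sodium succinate 100.844 mL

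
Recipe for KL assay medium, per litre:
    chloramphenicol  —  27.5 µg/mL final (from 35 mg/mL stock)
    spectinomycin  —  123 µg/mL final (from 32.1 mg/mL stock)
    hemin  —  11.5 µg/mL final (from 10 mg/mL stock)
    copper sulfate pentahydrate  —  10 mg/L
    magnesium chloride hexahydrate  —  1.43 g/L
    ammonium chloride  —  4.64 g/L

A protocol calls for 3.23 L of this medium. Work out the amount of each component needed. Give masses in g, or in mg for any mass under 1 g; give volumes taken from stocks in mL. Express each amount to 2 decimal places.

chloramphenicol 2.54 mL; spectinomycin 12.38 mL; hemin 3.71 mL; copper sulfate pentahydrate 32.30 mg; magnesium chloride hexahydrate 4.62 g; ammonium chloride 14.99 g

Working volume: 3.23 L.
chloramphenicol: V = C2·V2/C1 = 27.5 µg/mL × 3230 mL ÷ 35000 µg/mL = 2.54 mL
spectinomycin: dilute stock: 123 µg/mL × 3230 mL ÷ 32100 µg/mL = 12.38 mL
hemin: V = C2·V2/C1 = 11.5 µg/mL × 3230 mL ÷ 10000 µg/mL = 3.71 mL
copper sulfate pentahydrate: 10 mg/L × 3.23 L = 32.30 mg
magnesium chloride hexahydrate: 1.43 g/L × 3.23 L = 4.62 g
ammonium chloride: 4.64 g/L × 3.23 L = 14.99 g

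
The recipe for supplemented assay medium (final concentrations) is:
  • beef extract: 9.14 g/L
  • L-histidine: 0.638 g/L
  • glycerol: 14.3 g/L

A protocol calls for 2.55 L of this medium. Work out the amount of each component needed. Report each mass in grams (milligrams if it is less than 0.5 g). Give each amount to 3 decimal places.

Scale factor relative to 1 L: 2.55.
beef extract: 9.14 g/L × 2.55 L = 23.307 g
L-histidine: 0.638 g/L × 2.55 L = 1.627 g
glycerol: 14.3 g/L × 2.55 L = 36.465 g

beef extract 23.307 g; L-histidine 1.627 g; glycerol 36.465 g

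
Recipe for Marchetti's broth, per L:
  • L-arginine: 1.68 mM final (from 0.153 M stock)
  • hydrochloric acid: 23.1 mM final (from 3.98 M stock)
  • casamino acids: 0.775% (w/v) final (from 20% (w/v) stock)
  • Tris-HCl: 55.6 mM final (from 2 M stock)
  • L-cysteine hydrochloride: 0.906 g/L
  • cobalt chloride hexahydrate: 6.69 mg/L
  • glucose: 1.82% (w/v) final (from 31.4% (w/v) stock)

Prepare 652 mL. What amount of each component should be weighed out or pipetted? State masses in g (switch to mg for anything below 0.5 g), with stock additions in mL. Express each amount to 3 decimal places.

L-arginine 7.159 mL; hydrochloric acid 3.784 mL; casamino acids 25.265 mL; Tris-HCl 18.126 mL; L-cysteine hydrochloride 0.591 g; cobalt chloride hexahydrate 4.362 mg; glucose 37.791 mL

Working volume: 652 mL = 0.652 L.
L-arginine: C1V1 = C2V2 → 1.68 mM × 652 mL ÷ 153 mM = 7.159 mL
hydrochloric acid: C1V1 = C2V2 → 23.1 mM × 652 mL ÷ 3980 mM = 3.784 mL
casamino acids: dilute stock: 0.775% ÷ 20% × 652 mL = 25.265 mL
Tris-HCl: C1V1 = C2V2 → 55.6 mM × 652 mL ÷ 2000 mM = 18.126 mL
L-cysteine hydrochloride: 0.906 g/L × 0.652 L = 0.591 g
cobalt chloride hexahydrate: 6.69 mg/L × 0.652 L = 4.362 mg
glucose: C1V1 = C2V2 → 1.82% ÷ 31.4% × 652 mL = 37.791 mL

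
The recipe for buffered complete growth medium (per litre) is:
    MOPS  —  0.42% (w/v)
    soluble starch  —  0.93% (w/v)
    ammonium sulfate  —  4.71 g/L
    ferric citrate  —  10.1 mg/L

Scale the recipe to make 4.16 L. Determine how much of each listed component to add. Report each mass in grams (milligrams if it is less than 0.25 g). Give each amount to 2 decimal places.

MOPS 17.47 g; soluble starch 38.69 g; ammonium sulfate 19.59 g; ferric citrate 42.02 mg

Scale factor relative to 1 L: 4.16.
MOPS: 0.42 g per 100 mL × 4160 mL ÷ 100 = 17.47 g
soluble starch: 0.93 g per 100 mL × 4160 mL ÷ 100 = 38.69 g
ammonium sulfate: 4.71 g/L × 4.16 L = 19.59 g
ferric citrate: 10.1 mg/L × 4.16 L = 42.02 mg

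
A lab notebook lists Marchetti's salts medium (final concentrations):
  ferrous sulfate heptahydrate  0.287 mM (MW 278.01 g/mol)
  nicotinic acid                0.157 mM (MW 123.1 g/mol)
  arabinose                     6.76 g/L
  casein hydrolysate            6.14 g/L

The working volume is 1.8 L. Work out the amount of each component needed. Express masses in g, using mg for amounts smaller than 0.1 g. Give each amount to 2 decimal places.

ferrous sulfate heptahydrate 0.14 g; nicotinic acid 34.79 mg; arabinose 12.17 g; casein hydrolysate 11.05 g

Scale factor relative to 1 L: 1.8.
ferrous sulfate heptahydrate: 0.287 mmol/L × 278.01 g/mol × 1.8 L ÷ 1000 = 0.14 g
nicotinic acid: 0.157 mmol/L × 123.1 mg/mmol × 1.8 L = 34.79 mg
arabinose: 6.76 g/L × 1.8 L = 12.17 g
casein hydrolysate: 6.14 g/L × 1.8 L = 11.05 g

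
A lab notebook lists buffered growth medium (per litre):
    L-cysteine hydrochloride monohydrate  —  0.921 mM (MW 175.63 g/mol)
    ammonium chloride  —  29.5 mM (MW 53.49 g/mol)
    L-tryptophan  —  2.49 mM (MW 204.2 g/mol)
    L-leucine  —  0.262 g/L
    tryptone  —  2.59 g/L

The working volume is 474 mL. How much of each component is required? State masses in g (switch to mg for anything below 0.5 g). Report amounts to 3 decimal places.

Target volume = 474 mL = 0.474 L.
L-cysteine hydrochloride monohydrate: 0.921 mmol/L × 175.63 mg/mmol × 0.474 L = 76.672 mg
ammonium chloride: 29.5 mmol/L × 53.49 g/mol × 0.474 L ÷ 1000 = 0.748 g
L-tryptophan: 2.49 mmol/L × 204.2 mg/mmol × 0.474 L = 241.009 mg
L-leucine: 0.262 g/L × 0.474 L = 0.124188 g = 124.188 mg
tryptone: 2.59 g/L × 0.474 L = 1.228 g

L-cysteine hydrochloride monohydrate 76.672 mg; ammonium chloride 0.748 g; L-tryptophan 241.009 mg; L-leucine 124.188 mg; tryptone 1.228 g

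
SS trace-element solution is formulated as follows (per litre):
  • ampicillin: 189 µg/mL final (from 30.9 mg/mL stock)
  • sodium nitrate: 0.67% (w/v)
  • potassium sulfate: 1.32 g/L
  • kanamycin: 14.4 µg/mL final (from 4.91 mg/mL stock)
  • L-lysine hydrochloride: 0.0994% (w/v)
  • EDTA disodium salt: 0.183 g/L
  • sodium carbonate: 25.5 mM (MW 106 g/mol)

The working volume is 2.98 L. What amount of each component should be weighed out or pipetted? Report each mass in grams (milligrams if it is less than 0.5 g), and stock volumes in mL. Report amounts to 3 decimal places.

ampicillin 18.227 mL; sodium nitrate 19.966 g; potassium sulfate 3.934 g; kanamycin 8.740 mL; L-lysine hydrochloride 2.962 g; EDTA disodium salt 0.545 g; sodium carbonate 8.055 g

Working volume: 2.98 L.
ampicillin: dilute stock: 189 µg/mL × 2980 mL ÷ 30900 µg/mL = 18.227 mL
sodium nitrate: 0.67 g per 100 mL × 2980 mL ÷ 100 = 19.966 g
potassium sulfate: 1.32 g/L × 2.98 L = 3.934 g
kanamycin: C1V1 = C2V2 → 14.4 µg/mL × 2980 mL ÷ 4910 µg/mL = 8.740 mL
L-lysine hydrochloride: 0.0994% w/v = 0.994 g/L → 0.994 × 2.98 L = 2.962 g
EDTA disodium salt: 0.183 g/L × 2.98 L = 0.545 g
sodium carbonate: 25.5 mmol/L × 106 g/mol × 2.98 L ÷ 1000 = 8.055 g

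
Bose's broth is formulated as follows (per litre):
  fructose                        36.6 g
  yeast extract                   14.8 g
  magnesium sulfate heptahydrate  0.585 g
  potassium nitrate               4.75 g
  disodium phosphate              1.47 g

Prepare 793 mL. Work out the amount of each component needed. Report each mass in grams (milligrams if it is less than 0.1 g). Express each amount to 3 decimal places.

Scale factor = 793 mL / 1000 mL = 0.793.
fructose: 36.6 g × (793 mL / 1000 mL) = 29.024 g
yeast extract: 14.8 g × (793 mL / 1000 mL) = 11.736 g
magnesium sulfate heptahydrate: 0.585 g × (793 mL / 1000 mL) = 0.464 g
potassium nitrate: 4.75 g × (793 mL / 1000 mL) = 3.767 g
disodium phosphate: 1.47 g × (793 mL / 1000 mL) = 1.166 g

fructose 29.024 g; yeast extract 11.736 g; magnesium sulfate heptahydrate 0.464 g; potassium nitrate 3.767 g; disodium phosphate 1.166 g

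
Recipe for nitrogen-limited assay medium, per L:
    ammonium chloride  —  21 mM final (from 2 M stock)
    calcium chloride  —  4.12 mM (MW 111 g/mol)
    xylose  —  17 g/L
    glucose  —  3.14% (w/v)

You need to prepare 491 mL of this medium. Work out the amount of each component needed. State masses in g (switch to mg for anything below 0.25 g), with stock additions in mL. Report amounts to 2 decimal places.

Scale factor relative to 1 L: 0.491.
ammonium chloride: C1V1 = C2V2 → 21 mM × 491 mL ÷ 2000 mM = 5.16 mL
calcium chloride: 4.12 mmol/L × 111 mg/mmol × 0.491 L = 224.54 mg
xylose: 17 g/L × 0.491 L = 8.35 g
glucose: 3.14 g per 100 mL × 491 mL ÷ 100 = 15.42 g

ammonium chloride 5.16 mL; calcium chloride 224.54 mg; xylose 8.35 g; glucose 15.42 g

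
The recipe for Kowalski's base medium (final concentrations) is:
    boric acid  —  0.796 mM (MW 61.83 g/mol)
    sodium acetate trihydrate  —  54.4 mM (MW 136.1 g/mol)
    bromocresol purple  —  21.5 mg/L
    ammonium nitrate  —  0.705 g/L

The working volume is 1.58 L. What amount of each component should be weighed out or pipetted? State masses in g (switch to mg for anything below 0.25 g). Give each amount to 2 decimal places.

Working volume: 1.58 L.
boric acid: 0.796 mmol/L × 61.83 mg/mmol × 1.58 L = 77.76 mg
sodium acetate trihydrate: 54.4 mmol/L × 136.1 g/mol × 1.58 L ÷ 1000 = 11.70 g
bromocresol purple: 21.5 mg/L × 1.58 L = 33.97 mg
ammonium nitrate: 0.705 g/L × 1.58 L = 1.11 g

boric acid 77.76 mg; sodium acetate trihydrate 11.70 g; bromocresol purple 33.97 mg; ammonium nitrate 1.11 g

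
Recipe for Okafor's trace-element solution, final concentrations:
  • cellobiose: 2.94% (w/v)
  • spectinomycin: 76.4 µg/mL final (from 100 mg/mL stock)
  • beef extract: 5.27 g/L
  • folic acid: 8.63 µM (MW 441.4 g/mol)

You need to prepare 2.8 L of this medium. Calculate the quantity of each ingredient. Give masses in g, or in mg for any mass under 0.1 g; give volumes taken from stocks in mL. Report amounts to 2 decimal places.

Working volume: 2.8 L.
cellobiose: 2.94% w/v = 29.4 g/L → 29.4 × 2.8 L = 82.32 g
spectinomycin: dilute stock: 76.4 µg/mL × 2800 mL ÷ 100000 µg/mL = 2.14 mL
beef extract: 5.27 g/L × 2.8 L = 14.76 g
folic acid: 8.63 µmol/L × 441.4 g/mol × 2.8 L ÷ 1000 = 10.67 mg

cellobiose 82.32 g; spectinomycin 2.14 mL; beef extract 14.76 g; folic acid 10.67 mg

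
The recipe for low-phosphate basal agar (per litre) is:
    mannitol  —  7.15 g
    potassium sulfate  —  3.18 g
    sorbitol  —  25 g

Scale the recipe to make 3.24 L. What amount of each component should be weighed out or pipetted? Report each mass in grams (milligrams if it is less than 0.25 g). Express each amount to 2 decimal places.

Ratio of target to recipe volume: 3240 / 1000 = 3.24.
mannitol: 7.15 g × (3240 mL / 1000 mL) = 23.17 g
potassium sulfate: 3.18 g × (3240 mL / 1000 mL) = 10.30 g
sorbitol: 25 g × (3240 mL / 1000 mL) = 81.00 g

mannitol 23.17 g; potassium sulfate 10.30 g; sorbitol 81.00 g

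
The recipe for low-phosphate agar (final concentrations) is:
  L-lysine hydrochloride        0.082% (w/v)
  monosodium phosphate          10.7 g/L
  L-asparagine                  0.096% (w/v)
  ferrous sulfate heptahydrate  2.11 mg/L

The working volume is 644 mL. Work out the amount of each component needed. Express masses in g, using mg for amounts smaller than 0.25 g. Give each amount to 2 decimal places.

Scale factor relative to 1 L: 0.644.
L-lysine hydrochloride: 0.082% w/v = 0.82 g/L → 0.82 × 0.644 L = 0.53 g
monosodium phosphate: 10.7 g/L × 0.644 L = 6.89 g
L-asparagine: 0.096% w/v = 0.96 g/L → 0.96 × 0.644 L = 0.62 g
ferrous sulfate heptahydrate: 2.11 mg/L × 0.644 L = 1.36 mg

L-lysine hydrochloride 0.53 g; monosodium phosphate 6.89 g; L-asparagine 0.62 g; ferrous sulfate heptahydrate 1.36 mg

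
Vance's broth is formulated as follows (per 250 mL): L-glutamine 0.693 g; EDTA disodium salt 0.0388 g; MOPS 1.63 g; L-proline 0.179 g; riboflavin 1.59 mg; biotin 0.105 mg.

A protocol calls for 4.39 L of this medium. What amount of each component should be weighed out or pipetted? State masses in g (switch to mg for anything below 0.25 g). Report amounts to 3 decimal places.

Scale factor = 4390 mL / 250 mL = 17.56.
L-glutamine: 0.693 g × (4390 mL / 250 mL) = 12.169 g
EDTA disodium salt: 0.0388 g × (4390 mL / 250 mL) = 0.681 g
MOPS: 1.63 g × (4390 mL / 250 mL) = 28.623 g
L-proline: 0.179 g × (4390 mL / 250 mL) = 3.143 g
riboflavin: 1.59 mg × (4390 mL / 250 mL) = 27.920 mg
biotin: 0.105 mg × (4390 mL / 250 mL) = 1.844 mg

L-glutamine 12.169 g; EDTA disodium salt 0.681 g; MOPS 28.623 g; L-proline 3.143 g; riboflavin 27.920 mg; biotin 1.844 mg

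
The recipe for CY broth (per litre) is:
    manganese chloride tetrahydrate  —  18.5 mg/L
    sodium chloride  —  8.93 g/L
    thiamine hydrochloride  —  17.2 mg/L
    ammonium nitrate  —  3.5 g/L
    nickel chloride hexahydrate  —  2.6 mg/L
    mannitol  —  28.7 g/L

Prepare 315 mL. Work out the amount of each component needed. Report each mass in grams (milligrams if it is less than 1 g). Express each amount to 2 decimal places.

Target volume = 315 mL = 0.315 L.
manganese chloride tetrahydrate: 18.5 mg/L × 0.315 L = 5.83 mg
sodium chloride: 8.93 g/L × 0.315 L = 2.81 g
thiamine hydrochloride: 17.2 mg/L × 0.315 L = 5.42 mg
ammonium nitrate: 3.5 g/L × 0.315 L = 1.10 g
nickel chloride hexahydrate: 2.6 mg/L × 0.315 L = 0.82 mg
mannitol: 28.7 g/L × 0.315 L = 9.04 g

manganese chloride tetrahydrate 5.83 mg; sodium chloride 2.81 g; thiamine hydrochloride 5.42 mg; ammonium nitrate 1.10 g; nickel chloride hexahydrate 0.82 mg; mannitol 9.04 g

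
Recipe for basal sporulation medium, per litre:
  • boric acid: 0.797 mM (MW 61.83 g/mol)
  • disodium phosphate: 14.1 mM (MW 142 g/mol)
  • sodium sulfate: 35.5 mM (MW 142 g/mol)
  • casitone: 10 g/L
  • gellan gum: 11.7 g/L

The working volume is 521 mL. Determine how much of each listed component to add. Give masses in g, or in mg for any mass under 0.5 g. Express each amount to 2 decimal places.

boric acid 25.67 mg; disodium phosphate 1.04 g; sodium sulfate 2.63 g; casitone 5.21 g; gellan gum 6.10 g

Target volume = 521 mL = 0.521 L.
boric acid: 0.797 mmol/L × 61.83 mg/mmol × 0.521 L = 25.67 mg
disodium phosphate: 14.1 mmol/L × 142 g/mol × 0.521 L ÷ 1000 = 1.04 g
sodium sulfate: 35.5 mmol/L × 142 g/mol × 0.521 L ÷ 1000 = 2.63 g
casitone: 10 g/L × 0.521 L = 5.21 g
gellan gum: 11.7 g/L × 0.521 L = 6.10 g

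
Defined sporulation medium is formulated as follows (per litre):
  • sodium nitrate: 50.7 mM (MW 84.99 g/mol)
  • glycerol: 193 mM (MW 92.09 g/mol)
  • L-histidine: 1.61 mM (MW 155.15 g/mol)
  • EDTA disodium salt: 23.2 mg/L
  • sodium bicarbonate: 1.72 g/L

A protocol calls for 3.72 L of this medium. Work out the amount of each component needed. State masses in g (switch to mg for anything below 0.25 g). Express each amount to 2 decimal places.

sodium nitrate 16.03 g; glycerol 66.12 g; L-histidine 0.93 g; EDTA disodium salt 86.30 mg; sodium bicarbonate 6.40 g

Scale factor relative to 1 L: 3.72.
sodium nitrate: 50.7 mmol/L × 84.99 g/mol × 3.72 L ÷ 1000 = 16.03 g
glycerol: 193 mmol/L × 92.09 g/mol × 3.72 L ÷ 1000 = 66.12 g
L-histidine: 1.61 mmol/L × 155.15 g/mol × 3.72 L ÷ 1000 = 0.93 g
EDTA disodium salt: 23.2 mg/L × 3.72 L = 86.30 mg
sodium bicarbonate: 1.72 g/L × 3.72 L = 6.40 g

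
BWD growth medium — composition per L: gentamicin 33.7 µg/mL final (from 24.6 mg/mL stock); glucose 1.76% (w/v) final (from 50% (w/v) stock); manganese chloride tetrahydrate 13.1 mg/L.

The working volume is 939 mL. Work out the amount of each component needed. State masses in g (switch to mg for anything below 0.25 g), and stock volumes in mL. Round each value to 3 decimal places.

gentamicin 1.286 mL; glucose 33.053 mL; manganese chloride tetrahydrate 12.301 mg

Scale factor relative to 1 L: 0.939.
gentamicin: dilute stock: 33.7 µg/mL × 939 mL ÷ 24600 µg/mL = 1.286 mL
glucose: C1V1 = C2V2 → 1.76% ÷ 50% × 939 mL = 33.053 mL
manganese chloride tetrahydrate: 13.1 mg/L × 0.939 L = 12.301 mg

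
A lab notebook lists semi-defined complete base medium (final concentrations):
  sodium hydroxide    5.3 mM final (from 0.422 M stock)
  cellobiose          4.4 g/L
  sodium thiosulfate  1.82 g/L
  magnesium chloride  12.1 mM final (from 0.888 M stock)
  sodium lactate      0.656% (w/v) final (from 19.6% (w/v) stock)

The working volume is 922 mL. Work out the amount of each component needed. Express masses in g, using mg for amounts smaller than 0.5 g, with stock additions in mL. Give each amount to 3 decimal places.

Target volume = 922 mL = 0.922 L.
sodium hydroxide: C1V1 = C2V2 → 5.3 mM × 922 mL ÷ 422 mM = 11.580 mL
cellobiose: 4.4 g/L × 0.922 L = 4.057 g
sodium thiosulfate: 1.82 g/L × 0.922 L = 1.678 g
magnesium chloride: C1V1 = C2V2 → 12.1 mM × 922 mL ÷ 888 mM = 12.563 mL
sodium lactate: dilute stock: 0.656% ÷ 19.6% × 922 mL = 30.859 mL

sodium hydroxide 11.580 mL; cellobiose 4.057 g; sodium thiosulfate 1.678 g; magnesium chloride 12.563 mL; sodium lactate 30.859 mL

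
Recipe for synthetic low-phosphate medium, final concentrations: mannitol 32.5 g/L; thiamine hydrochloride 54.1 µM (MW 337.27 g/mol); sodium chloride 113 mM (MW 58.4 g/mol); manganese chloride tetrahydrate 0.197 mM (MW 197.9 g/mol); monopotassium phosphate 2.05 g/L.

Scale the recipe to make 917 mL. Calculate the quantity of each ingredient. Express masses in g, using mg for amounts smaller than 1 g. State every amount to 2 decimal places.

mannitol 29.80 g; thiamine hydrochloride 16.73 mg; sodium chloride 6.05 g; manganese chloride tetrahydrate 35.75 mg; monopotassium phosphate 1.88 g

Scale factor relative to 1 L: 0.917.
mannitol: 32.5 g/L × 0.917 L = 29.80 g
thiamine hydrochloride: 54.1 µmol/L × 337.27 g/mol × 0.917 L ÷ 1000 = 16.73 mg
sodium chloride: 113 mmol/L × 58.4 g/mol × 0.917 L ÷ 1000 = 6.05 g
manganese chloride tetrahydrate: 0.197 mmol/L × 197.9 mg/mmol × 0.917 L = 35.75 mg
monopotassium phosphate: 2.05 g/L × 0.917 L = 1.88 g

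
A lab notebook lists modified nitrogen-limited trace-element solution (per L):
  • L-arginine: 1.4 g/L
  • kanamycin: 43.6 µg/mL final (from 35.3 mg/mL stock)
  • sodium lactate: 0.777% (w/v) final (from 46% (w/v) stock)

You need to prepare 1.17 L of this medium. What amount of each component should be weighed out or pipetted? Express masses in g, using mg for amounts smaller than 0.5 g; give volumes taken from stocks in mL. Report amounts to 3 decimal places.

L-arginine 1.638 g; kanamycin 1.445 mL; sodium lactate 19.763 mL

Scale factor relative to 1 L: 1.17.
L-arginine: 1.4 g/L × 1.17 L = 1.638 g
kanamycin: V = C2·V2/C1 = 43.6 µg/mL × 1170 mL ÷ 35300 µg/mL = 1.445 mL
sodium lactate: C1V1 = C2V2 → 0.777% ÷ 46% × 1170 mL = 19.763 mL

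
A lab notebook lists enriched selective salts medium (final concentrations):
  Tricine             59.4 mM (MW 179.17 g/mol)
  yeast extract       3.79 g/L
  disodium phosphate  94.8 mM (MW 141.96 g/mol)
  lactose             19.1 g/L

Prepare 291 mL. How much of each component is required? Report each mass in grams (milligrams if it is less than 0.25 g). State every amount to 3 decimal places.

Scale factor relative to 1 L: 0.291.
Tricine: 59.4 mmol/L × 179.17 g/mol × 0.291 L ÷ 1000 = 3.097 g
yeast extract: 3.79 g/L × 0.291 L = 1.103 g
disodium phosphate: 94.8 mmol/L × 141.96 g/mol × 0.291 L ÷ 1000 = 3.916 g
lactose: 19.1 g/L × 0.291 L = 5.558 g

Tricine 3.097 g; yeast extract 1.103 g; disodium phosphate 3.916 g; lactose 5.558 g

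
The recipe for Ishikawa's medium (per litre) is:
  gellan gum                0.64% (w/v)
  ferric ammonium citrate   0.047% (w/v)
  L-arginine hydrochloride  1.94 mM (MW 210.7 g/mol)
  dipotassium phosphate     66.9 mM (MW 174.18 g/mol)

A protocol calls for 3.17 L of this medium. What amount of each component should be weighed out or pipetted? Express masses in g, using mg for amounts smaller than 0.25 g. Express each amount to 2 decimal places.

Working volume: 3.17 L.
gellan gum: 0.64% w/v = 6.4 g/L → 6.4 × 3.17 L = 20.29 g
ferric ammonium citrate: 0.047% w/v = 0.47 g/L → 0.47 × 3.17 L = 1.49 g
L-arginine hydrochloride: 1.94 mmol/L × 210.7 g/mol × 3.17 L ÷ 1000 = 1.30 g
dipotassium phosphate: 66.9 mmol/L × 174.18 g/mol × 3.17 L ÷ 1000 = 36.94 g

gellan gum 20.29 g; ferric ammonium citrate 1.49 g; L-arginine hydrochloride 1.30 g; dipotassium phosphate 36.94 g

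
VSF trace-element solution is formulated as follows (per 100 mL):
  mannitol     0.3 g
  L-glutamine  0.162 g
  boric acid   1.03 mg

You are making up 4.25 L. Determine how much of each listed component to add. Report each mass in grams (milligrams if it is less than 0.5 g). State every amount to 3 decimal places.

Scale factor = 4250 mL / 100 mL = 42.5.
mannitol: 0.3 g × (4250 mL / 100 mL) = 12.750 g
L-glutamine: 0.162 g × (4250 mL / 100 mL) = 6.885 g
boric acid: 1.03 mg × (4250 mL / 100 mL) = 43.775 mg

mannitol 12.750 g; L-glutamine 6.885 g; boric acid 43.775 mg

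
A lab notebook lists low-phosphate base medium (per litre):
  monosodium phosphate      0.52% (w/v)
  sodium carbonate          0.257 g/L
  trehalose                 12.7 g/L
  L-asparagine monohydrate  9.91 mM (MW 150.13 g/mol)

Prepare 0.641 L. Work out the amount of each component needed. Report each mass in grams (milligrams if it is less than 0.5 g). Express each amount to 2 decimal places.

monosodium phosphate 3.33 g; sodium carbonate 164.74 mg; trehalose 8.14 g; L-asparagine monohydrate 0.95 g

Scale factor relative to 1 L: 0.641.
monosodium phosphate: 0.52% w/v = 5.2 g/L → 5.2 × 0.641 L = 3.33 g
sodium carbonate: 0.257 g/L × 0.641 L = 0.164737 g = 164.74 mg
trehalose: 12.7 g/L × 0.641 L = 8.14 g
L-asparagine monohydrate: 9.91 mmol/L × 150.13 g/mol × 0.641 L ÷ 1000 = 0.95 g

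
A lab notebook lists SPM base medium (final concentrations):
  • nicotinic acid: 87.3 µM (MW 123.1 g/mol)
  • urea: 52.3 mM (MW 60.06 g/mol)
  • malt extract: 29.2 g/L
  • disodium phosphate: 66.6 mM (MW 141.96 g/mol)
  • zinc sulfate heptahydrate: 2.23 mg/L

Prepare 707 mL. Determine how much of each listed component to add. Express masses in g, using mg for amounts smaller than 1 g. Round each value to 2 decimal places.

Scale factor relative to 1 L: 0.707.
nicotinic acid: 87.3 µmol/L × 123.1 g/mol × 0.707 L ÷ 1000 = 7.60 mg
urea: 52.3 mmol/L × 60.06 g/mol × 0.707 L ÷ 1000 = 2.22 g
malt extract: 29.2 g/L × 0.707 L = 20.64 g
disodium phosphate: 66.6 mmol/L × 141.96 g/mol × 0.707 L ÷ 1000 = 6.68 g
zinc sulfate heptahydrate: 2.23 mg/L × 0.707 L = 1.58 mg

nicotinic acid 7.60 mg; urea 2.22 g; malt extract 20.64 g; disodium phosphate 6.68 g; zinc sulfate heptahydrate 1.58 mg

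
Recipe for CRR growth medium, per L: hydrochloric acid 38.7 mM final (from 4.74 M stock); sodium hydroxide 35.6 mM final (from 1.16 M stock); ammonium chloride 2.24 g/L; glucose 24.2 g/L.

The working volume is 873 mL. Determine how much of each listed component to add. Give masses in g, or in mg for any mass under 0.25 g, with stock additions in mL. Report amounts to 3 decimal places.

Target volume = 873 mL = 0.873 L.
hydrochloric acid: C1V1 = C2V2 → 38.7 mM × 873 mL ÷ 4740 mM = 7.128 mL
sodium hydroxide: V = C2·V2/C1 = 35.6 mM × 873 mL ÷ 1160 mM = 26.792 mL
ammonium chloride: 2.24 g/L × 0.873 L = 1.956 g
glucose: 24.2 g/L × 0.873 L = 21.127 g

hydrochloric acid 7.128 mL; sodium hydroxide 26.792 mL; ammonium chloride 1.956 g; glucose 21.127 g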